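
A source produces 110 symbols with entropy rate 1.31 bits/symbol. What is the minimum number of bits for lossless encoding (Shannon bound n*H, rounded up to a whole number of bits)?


Minimum bits >= n * H = 110 * 1.31 = 144.1, rounded up to a whole number of bits = 145

145 bits


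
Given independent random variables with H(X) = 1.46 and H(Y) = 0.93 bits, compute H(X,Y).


For independent variables, H(X,Y) = H(X) + H(Y) = 1.46 + 0.93 = 2.39

2.39 bits


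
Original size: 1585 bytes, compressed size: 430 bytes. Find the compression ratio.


Ratio = original / compressed = 1585 / 430 = 3.686

3.686


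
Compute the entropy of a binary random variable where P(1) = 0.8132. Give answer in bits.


H = -p*log2(p) - (1-p)*log2(1-p). -0.8132*log2(0.8132) = 0.242592; -0.1868*log2(0.1868) = 0.452137. H = 0.242592 + 0.452137 = 0.6947

0.6947 bits


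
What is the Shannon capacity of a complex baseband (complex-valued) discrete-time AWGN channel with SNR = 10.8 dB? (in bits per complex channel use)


SNR_linear = 10^(10.8/10) = 12.0226; C = log2(1 + SNR_linear) = log2(1 + 12.0226) = 3.703

3.703 bits/channel use


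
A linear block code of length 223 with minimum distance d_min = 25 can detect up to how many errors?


Detection capability = d_min - 1 = 25 - 1 = 24

24 errors


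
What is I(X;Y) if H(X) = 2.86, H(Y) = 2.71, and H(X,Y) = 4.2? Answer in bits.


I(X;Y) = H(X) + H(Y) - H(X,Y) = 2.86 + 2.71 - 4.2 = 1.37

1.37 bits


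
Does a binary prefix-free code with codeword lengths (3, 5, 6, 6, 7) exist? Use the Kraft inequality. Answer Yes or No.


Kraft sum = sum(2^(-l_i)) = 0.1953, need <= 1. Result: satisfied (a binary prefix-free code with these lengths exists)

Yes


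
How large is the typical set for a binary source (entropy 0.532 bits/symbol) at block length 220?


log2|A_typical| = nH = 220 * 0.532 = 117.04, so |A_typical| ~ 2^117.04 = 1.708e+35

1.708e+35


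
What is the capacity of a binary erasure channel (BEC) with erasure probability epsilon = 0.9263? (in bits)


C = 1 - epsilon = 1 - 0.9263 = 0.0737

0.0737 bits


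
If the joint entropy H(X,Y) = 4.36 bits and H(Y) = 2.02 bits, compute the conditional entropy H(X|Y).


H(X|Y) = H(X,Y) - H(Y) = 4.36 - 2.02 = 2.34

2.34 bits


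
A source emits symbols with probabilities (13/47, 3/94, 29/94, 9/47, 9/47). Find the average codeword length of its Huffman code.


Huffman construction (repeatedly merge the two least-probable nodes; each merge adds 1 bit to every symbol beneath it): 3/94 + 9/47 = 21/94; 9/47 + 21/94 = 39/94; 13/47 + 29/94 = 55/94; 39/94 + 55/94 = 1. Resulting codeword lengths (in the order the probabilities were given): (2, 3, 2, 3, 2). L_avg = sum(p_i * l_i) = 13/47*2 + 3/94*3 + 29/94*2 + 9/47*3 + 9/47*2 = 209/94 = 2.2234

2.2234 bits


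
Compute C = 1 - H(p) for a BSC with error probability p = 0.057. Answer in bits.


H(p) = -p*log2(p) - (1-p)*log2(1-p) = -0.057*log2(0.057) - 0.943*log2(0.943) = 0.235575 + 0.079844 = 0.3154. C = 1 - H(p) = 1 - 0.3154 = 0.6846

0.6846 bits


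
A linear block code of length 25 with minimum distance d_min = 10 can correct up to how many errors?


Correction capability = floor((d-1)/2) = floor((10-1)/2) = 4

4 errors


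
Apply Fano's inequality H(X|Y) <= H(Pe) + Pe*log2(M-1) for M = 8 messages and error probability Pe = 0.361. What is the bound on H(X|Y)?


H(Pe) = -Pe*log2(Pe) - (1-Pe)*log2(1-Pe) = -0.361*log2(0.361) - 0.639*log2(0.639) = 0.530644 + 0.412866 = 0.9435. Pe*log2(M-1) = 0.361*log2(7) = 1.013455. Bound = H(Pe) + Pe*log2(M-1) = 0.530644 + 0.412866 + 1.013455 = 1.957

1.957 bits


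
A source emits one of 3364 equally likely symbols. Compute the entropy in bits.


H = log2(n) = log2(3364) = 11.716

11.716 bits


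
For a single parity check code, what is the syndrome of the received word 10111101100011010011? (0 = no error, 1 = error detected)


Syndrome = XOR of all bits = 1 XOR 0 XOR 1 XOR 1 XOR 1 XOR 1 XOR 0 XOR 1 XOR 1 XOR 0 XOR 0 XOR 0 XOR 1 XOR 1 XOR 0 XOR 1 XOR 0 XOR 0 XOR 1 XOR 1 = 0

0


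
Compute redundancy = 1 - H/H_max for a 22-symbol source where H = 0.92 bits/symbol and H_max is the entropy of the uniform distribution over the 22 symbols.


H_max = log2(K) = log2(22) = 4.4594 bits/symbol. Redundancy = 1 - H/H_max = 1 - 0.92/4.4594 = 1 - 0.2063 = 0.7937

0.7937


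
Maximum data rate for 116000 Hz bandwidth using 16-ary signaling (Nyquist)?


Rate = 2 * B * log2(M) = 2 * 116000 * 4.0 = 928000.0

928000.0 bps


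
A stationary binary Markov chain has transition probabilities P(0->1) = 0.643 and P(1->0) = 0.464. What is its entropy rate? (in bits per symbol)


Stationary distribution: pi_0 = p10/(p01+p10) = 0.4192, pi_1 = 0.5808. Entropy rate H' = pi_0*H(p01) + pi_1*H(p10) = 0.4192*0.9402 + 0.5808*0.9963 = 0.9727

0.9727 bits/symbol


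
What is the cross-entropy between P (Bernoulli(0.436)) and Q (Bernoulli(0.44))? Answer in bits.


H(P,Q) = -p*log2(q) - (1-p)*log2(1-q). -0.436*log2(0.44) = 0.516409; -0.564*log2(0.56) = 0.471787. H(P,Q) = 0.516409 + 0.471787 = 0.9882

0.9882 bits


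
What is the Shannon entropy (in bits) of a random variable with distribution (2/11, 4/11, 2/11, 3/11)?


H = -sum(p_i * log2(p_i)). Terms: -(2/11)*log2(2/11) = 0.447169; -(4/11)*log2(4/11) = 0.530702; -(2/11)*log2(2/11) = 0.447169; -(3/11)*log2(3/11) = 0.511219. H = 0.447169 + 0.530702 + 0.447169 + 0.511219 = 1.9363

1.9363 bits


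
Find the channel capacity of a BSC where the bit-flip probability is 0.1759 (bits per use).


H(p) = -p*log2(p) - (1-p)*log2(1-p) = -0.1759*log2(0.1759) - 0.8241*log2(0.8241) = 0.441012 + 0.230013 = 0.671. C = 1 - H(p) = 1 - 0.671 = 0.329

0.329 bits


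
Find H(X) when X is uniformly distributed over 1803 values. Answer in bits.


H = log2(n) = log2(1803) = 10.8162

10.8162 bits


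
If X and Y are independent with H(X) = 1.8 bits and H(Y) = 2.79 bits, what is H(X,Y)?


For independent variables, H(X,Y) = H(X) + H(Y) = 1.8 + 2.79 = 4.59

4.59 bits


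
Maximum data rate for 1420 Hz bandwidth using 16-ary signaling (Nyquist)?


Rate = 2 * B * log2(M) = 2 * 1420 * 4.0 = 11360.0

11360.0 bps


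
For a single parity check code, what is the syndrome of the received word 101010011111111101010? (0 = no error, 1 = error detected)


Syndrome = XOR of all bits = 1 XOR 0 XOR 1 XOR 0 XOR 1 XOR 0 XOR 0 XOR 1 XOR 1 XOR 1 XOR 1 XOR 1 XOR 1 XOR 1 XOR 1 XOR 1 XOR 0 XOR 1 XOR 0 XOR 1 XOR 0 = 0

0


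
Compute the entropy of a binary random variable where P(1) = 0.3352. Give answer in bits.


H = -p*log2(p) - (1-p)*log2(1-p). -0.3352*log2(0.3352) = 0.528579; -0.6648*log2(0.6648) = 0.391572. H = 0.528579 + 0.391572 = 0.9202

0.9202 bits


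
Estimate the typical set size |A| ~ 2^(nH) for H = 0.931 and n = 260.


log2|A_typical| = nH = 260 * 0.931 = 242.06, so |A_typical| ~ 2^242.06 = 7.368e+72

7.368e+72


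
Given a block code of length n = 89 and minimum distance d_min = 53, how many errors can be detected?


Detection capability = d_min - 1 = 53 - 1 = 52

52 errors


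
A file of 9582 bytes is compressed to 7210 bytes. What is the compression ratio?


Ratio = original / compressed = 9582 / 7210 = 1.329

1.329


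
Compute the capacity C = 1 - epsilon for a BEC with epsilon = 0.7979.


C = 1 - epsilon = 1 - 0.7979 = 0.2021

0.2021 bits


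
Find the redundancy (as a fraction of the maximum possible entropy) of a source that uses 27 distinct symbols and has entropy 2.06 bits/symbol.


H_max = log2(K) = log2(27) = 4.7549 bits/symbol. Redundancy = 1 - H/H_max = 1 - 2.06/4.7549 = 1 - 0.4332 = 0.5668

0.5668


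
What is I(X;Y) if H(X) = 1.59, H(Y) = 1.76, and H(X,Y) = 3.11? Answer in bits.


I(X;Y) = H(X) + H(Y) - H(X,Y) = 1.59 + 1.76 - 3.11 = 0.24

0.24 bits


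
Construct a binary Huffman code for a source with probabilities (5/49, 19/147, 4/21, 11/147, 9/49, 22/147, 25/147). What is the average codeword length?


Huffman construction (repeatedly merge the two least-probable nodes; each merge adds 1 bit to every symbol beneath it): 11/147 + 5/49 = 26/147; 19/147 + 22/147 = 41/147; 25/147 + 26/147 = 17/49; 9/49 + 4/21 = 55/147; 41/147 + 17/49 = 92/147; 55/147 + 92/147 = 1. Resulting codeword lengths (in the order the probabilities were given): (4, 3, 2, 4, 2, 3, 3). L_avg = sum(p_i * l_i) = 5/49*4 + 19/147*3 + 4/21*2 + 11/147*4 + 9/49*2 + 22/147*3 + 25/147*3 = 412/147 = 2.8027

2.8027 bits


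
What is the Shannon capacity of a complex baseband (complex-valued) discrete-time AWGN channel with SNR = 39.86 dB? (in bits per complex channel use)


SNR_linear = 10^(39.86/10) = 9682.7786; C = log2(1 + SNR_linear) = log2(1 + 9682.7786) = 13.2414

13.2414 bits/channel use


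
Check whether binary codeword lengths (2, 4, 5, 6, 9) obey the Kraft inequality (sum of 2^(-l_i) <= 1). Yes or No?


Kraft sum = sum(2^(-l_i)) = 0.3613, need <= 1. Result: satisfied (a binary prefix-free code with these lengths exists)

Yes


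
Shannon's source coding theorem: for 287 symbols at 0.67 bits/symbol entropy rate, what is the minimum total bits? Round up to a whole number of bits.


Minimum bits >= n * H = 287 * 0.67 = 192.29, rounded up to a whole number of bits = 193

193 bits


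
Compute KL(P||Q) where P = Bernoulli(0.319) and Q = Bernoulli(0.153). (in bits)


KL = p*log2(p/q) + (1-p)*log2((1-p)/(1-q)) = 0.319*log2(0.319/0.153) + 0.681*log2(0.681/0.847) = 0.1238

0.1238 bits


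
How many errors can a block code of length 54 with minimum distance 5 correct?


Correction capability = floor((d-1)/2) = floor((5-1)/2) = 2

2 errors


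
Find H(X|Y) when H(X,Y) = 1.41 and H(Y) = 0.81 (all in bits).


H(X|Y) = H(X,Y) - H(Y) = 1.41 - 0.81 = 0.6

0.6 bits


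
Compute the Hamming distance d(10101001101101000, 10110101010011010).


Count differing positions: . . . ^ ^ ^ . . ^ ^ ^ ^ ^ . . ^ . = 9 differences

9


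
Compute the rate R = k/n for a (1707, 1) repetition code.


Rate = k/n = 1/1707

1/1707


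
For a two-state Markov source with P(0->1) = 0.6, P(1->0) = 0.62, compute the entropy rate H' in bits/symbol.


Stationary distribution: pi_0 = p10/(p01+p10) = 0.5082, pi_1 = 0.4918. Entropy rate H' = pi_0*H(p01) + pi_1*H(p10) = 0.5082*0.971 + 0.4918*0.958 = 0.9646

0.9646 bits/symbol


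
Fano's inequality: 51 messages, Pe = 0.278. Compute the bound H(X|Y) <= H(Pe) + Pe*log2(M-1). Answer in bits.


H(Pe) = -Pe*log2(Pe) - (1-Pe)*log2(1-Pe) = -0.278*log2(0.278) - 0.722*log2(0.722) = 0.513422 + 0.339289 = 0.8527. Pe*log2(M-1) = 0.278*log2(50) = 1.568992. Bound = H(Pe) + Pe*log2(M-1) = 0.513422 + 0.339289 + 1.568992 = 2.4217

2.4217 bits


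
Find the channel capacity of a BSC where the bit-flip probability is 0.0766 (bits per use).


H(p) = -p*log2(p) - (1-p)*log2(1-p) = -0.0766*log2(0.0766) - 0.9234*log2(0.9234) = 0.283919 + 0.106165 = 0.3901. C = 1 - H(p) = 1 - 0.3901 = 0.6099

0.6099 bits


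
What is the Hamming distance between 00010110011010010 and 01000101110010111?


Count differing positions: . ^ . ^ . . ^ ^ ^ . ^ . . . ^ . ^ = 8 differences

8


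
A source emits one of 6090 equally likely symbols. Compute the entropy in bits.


H = log2(n) = log2(6090) = 12.5722

12.5722 bits


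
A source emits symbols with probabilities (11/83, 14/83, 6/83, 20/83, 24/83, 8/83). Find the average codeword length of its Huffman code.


Huffman construction (repeatedly merge the two least-probable nodes; each merge adds 1 bit to every symbol beneath it): 6/83 + 8/83 = 14/83; 11/83 + 14/83 = 25/83; 14/83 + 20/83 = 34/83; 24/83 + 25/83 = 49/83; 34/83 + 49/83 = 1. Resulting codeword lengths (in the order the probabilities were given): (3, 3, 3, 2, 2, 3). L_avg = sum(p_i * l_i) = 11/83*3 + 14/83*3 + 6/83*3 + 20/83*2 + 24/83*2 + 8/83*3 = 205/83 = 2.4699

2.4699 bits


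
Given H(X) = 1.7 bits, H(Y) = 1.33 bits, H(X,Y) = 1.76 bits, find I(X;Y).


I(X;Y) = H(X) + H(Y) - H(X,Y) = 1.7 + 1.33 - 1.76 = 1.27

1.27 bits


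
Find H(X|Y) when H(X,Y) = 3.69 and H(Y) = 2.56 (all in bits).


H(X|Y) = H(X,Y) - H(Y) = 3.69 - 2.56 = 1.13

1.13 bits


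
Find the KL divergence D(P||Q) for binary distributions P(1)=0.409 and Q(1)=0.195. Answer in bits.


KL = p*log2(p/q) + (1-p)*log2((1-p)/(1-q)) = 0.409*log2(0.409/0.195) + 0.591*log2(0.591/0.805) = 0.1736

0.1736 bits


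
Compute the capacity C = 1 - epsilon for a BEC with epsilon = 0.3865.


C = 1 - epsilon = 1 - 0.3865 = 0.6135

0.6135 bits


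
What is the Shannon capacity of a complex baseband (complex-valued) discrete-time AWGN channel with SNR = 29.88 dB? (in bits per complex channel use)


SNR_linear = 10^(29.88/10) = 972.7472; C = log2(1 + SNR_linear) = log2(1 + 972.7472) = 9.9274

9.9274 bits/channel use


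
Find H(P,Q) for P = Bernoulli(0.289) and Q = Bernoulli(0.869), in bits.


H(P,Q) = -p*log2(q) - (1-p)*log2(1-q). -0.289*log2(0.869) = 0.058543; -0.711*log2(0.131) = 2.084909. H(P,Q) = 0.058543 + 2.084909 = 2.1435

2.1435 bits


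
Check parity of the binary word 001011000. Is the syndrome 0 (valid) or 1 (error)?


Syndrome = XOR of all bits = 0 XOR 0 XOR 1 XOR 0 XOR 1 XOR 1 XOR 0 XOR 0 XOR 0 = 1

1


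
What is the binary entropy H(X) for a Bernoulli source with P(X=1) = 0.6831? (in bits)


H = -p*log2(p) - (1-p)*log2(1-p). -0.6831*log2(0.6831) = 0.375590; -0.3169*log2(0.3169) = 0.525389. H = 0.375590 + 0.525389 = 0.901

0.901 bits


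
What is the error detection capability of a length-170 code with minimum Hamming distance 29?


Detection capability = d_min - 1 = 29 - 1 = 28

28 errors


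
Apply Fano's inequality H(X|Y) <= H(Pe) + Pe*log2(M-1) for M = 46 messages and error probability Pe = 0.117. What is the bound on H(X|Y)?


H(Pe) = -Pe*log2(Pe) - (1-Pe)*log2(1-Pe) = -0.117*log2(0.117) - 0.883*log2(0.883) = 0.362164 + 0.158511 = 0.5207. Pe*log2(M-1) = 0.117*log2(45) = 0.642547. Bound = H(Pe) + Pe*log2(M-1) = 0.362164 + 0.158511 + 0.642547 = 1.1632

1.1632 bits


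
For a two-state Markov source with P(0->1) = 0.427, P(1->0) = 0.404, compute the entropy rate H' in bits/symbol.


Stationary distribution: pi_0 = p10/(p01+p10) = 0.4862, pi_1 = 0.5138. Entropy rate H' = pi_0*H(p01) + pi_1*H(p10) = 0.4862*0.9846 + 0.5138*0.9732 = 0.9787

0.9787 bits/symbol


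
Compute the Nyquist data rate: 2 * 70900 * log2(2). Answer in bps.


Rate = 2 * B * log2(M) = 2 * 70900 * 1.0 = 141800.0

141800.0 bps


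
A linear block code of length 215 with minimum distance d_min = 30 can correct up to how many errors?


Correction capability = floor((d-1)/2) = floor((30-1)/2) = 14

14 errors


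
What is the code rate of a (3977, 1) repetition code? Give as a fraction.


Rate = k/n = 1/3977

1/3977


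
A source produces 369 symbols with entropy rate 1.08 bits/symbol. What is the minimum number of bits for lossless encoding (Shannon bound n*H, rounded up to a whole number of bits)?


Minimum bits >= n * H = 369 * 1.08 = 398.52, rounded up to a whole number of bits = 399

399 bits


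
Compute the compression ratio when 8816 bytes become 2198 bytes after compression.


Ratio = original / compressed = 8816 / 2198 = 4.0109

4.0109


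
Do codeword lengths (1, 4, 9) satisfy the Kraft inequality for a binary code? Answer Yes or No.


Kraft sum = sum(2^(-l_i)) = 0.5645, need <= 1. Result: satisfied (a binary prefix-free code with these lengths exists)

Yes


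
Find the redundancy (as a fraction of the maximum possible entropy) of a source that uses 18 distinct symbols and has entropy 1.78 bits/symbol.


H_max = log2(K) = log2(18) = 4.1699 bits/symbol. Redundancy = 1 - H/H_max = 1 - 1.78/4.1699 = 1 - 0.4269 = 0.5731

0.5731


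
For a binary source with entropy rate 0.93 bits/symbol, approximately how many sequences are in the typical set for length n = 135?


log2|A_typical| = nH = 135 * 0.93 = 125.55, so |A_typical| ~ 2^125.55 = 6.228e+37

6.228e+37


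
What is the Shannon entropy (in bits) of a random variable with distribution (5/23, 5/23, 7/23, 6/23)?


H = -sum(p_i * log2(p_i)). Terms: -(5/23)*log2(5/23) = 0.478616; -(5/23)*log2(5/23) = 0.478616; -(7/23)*log2(7/23) = 0.522324; -(6/23)*log2(6/23) = 0.505722. H = 0.478616 + 0.478616 + 0.522324 + 0.505722 = 1.9853

1.9853 bits


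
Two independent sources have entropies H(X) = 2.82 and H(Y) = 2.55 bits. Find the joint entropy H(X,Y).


For independent variables, H(X,Y) = H(X) + H(Y) = 2.82 + 2.55 = 5.37

5.37 bits


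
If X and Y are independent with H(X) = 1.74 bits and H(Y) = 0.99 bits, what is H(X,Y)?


For independent variables, H(X,Y) = H(X) + H(Y) = 1.74 + 0.99 = 2.73

2.73 bits


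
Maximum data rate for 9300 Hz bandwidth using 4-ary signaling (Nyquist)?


Rate = 2 * B * log2(M) = 2 * 9300 * 2.0 = 37200.0

37200.0 bps


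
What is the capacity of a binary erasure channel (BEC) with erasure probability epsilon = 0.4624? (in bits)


C = 1 - epsilon = 1 - 0.4624 = 0.5376

0.5376 bits


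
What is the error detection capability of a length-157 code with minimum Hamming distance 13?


Detection capability = d_min - 1 = 13 - 1 = 12

12 errors


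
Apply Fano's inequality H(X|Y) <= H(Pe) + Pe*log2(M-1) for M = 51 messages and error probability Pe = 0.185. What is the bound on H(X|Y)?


H(Pe) = -Pe*log2(Pe) - (1-Pe)*log2(1-Pe) = -0.185*log2(0.185) - 0.815*log2(0.815) = 0.450365 + 0.240529 = 0.6909. Pe*log2(M-1) = 0.185*log2(50) = 1.044113. Bound = H(Pe) + Pe*log2(M-1) = 0.450365 + 0.240529 + 1.044113 = 1.735

1.735 bits


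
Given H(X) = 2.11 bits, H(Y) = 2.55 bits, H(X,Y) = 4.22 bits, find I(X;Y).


I(X;Y) = H(X) + H(Y) - H(X,Y) = 2.11 + 2.55 - 4.22 = 0.44

0.44 bits


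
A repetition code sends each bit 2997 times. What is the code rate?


Rate = k/n = 1/2997

1/2997


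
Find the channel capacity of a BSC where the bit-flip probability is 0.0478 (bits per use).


H(p) = -p*log2(p) - (1-p)*log2(1-p) = -0.0478*log2(0.0478) - 0.9522*log2(0.9522) = 0.209691 + 0.067286 = 0.277. C = 1 - H(p) = 1 - 0.277 = 0.723

0.723 bits


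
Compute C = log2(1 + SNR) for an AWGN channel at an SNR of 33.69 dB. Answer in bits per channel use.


SNR_linear = 10^(33.69/10) = 2338.8372; C = log2(1 + SNR_linear) = log2(1 + 2338.8372) = 11.1922

11.1922 bits/channel use


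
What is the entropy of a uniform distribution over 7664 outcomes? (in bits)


H = log2(n) = log2(7664) = 12.9039

12.9039 bits


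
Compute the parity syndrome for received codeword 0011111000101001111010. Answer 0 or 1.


Syndrome = XOR of all bits = 0 XOR 0 XOR 1 XOR 1 XOR 1 XOR 1 XOR 1 XOR 0 XOR 0 XOR 0 XOR 1 XOR 0 XOR 1 XOR 0 XOR 0 XOR 1 XOR 1 XOR 1 XOR 1 XOR 0 XOR 1 XOR 0 = 0

0


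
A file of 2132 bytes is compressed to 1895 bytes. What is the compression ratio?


Ratio = original / compressed = 2132 / 1895 = 1.1251

1.1251


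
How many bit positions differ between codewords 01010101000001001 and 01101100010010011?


Count differing positions: . . ^ ^ ^ . . ^ . ^ . . ^ ^ . ^ . = 8 differences

8


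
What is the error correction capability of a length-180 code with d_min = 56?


Correction capability = floor((d-1)/2) = floor((56-1)/2) = 27

27 errors


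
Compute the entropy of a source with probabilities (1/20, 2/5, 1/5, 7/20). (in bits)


H = -sum(p_i * log2(p_i)). Terms: -(1/20)*log2(1/20) = 0.216096; -(2/5)*log2(2/5) = 0.528771; -(1/5)*log2(1/5) = 0.464386; -(7/20)*log2(7/20) = 0.530101. H = 0.216096 + 0.528771 + 0.464386 + 0.530101 = 1.7394

1.7394 bits


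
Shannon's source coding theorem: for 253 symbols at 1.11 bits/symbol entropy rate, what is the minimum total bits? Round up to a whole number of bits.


Minimum bits >= n * H = 253 * 1.11 = 280.83, rounded up to a whole number of bits = 281

281 bits


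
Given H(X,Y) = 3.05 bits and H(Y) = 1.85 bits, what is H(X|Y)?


H(X|Y) = H(X,Y) - H(Y) = 3.05 - 1.85 = 1.2

1.2 bits


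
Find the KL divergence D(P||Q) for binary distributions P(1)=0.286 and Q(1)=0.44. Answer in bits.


KL = p*log2(p/q) + (1-p)*log2((1-p)/(1-q)) = 0.286*log2(0.286/0.44) + 0.714*log2(0.714/0.56) = 0.0725

0.0725 bits


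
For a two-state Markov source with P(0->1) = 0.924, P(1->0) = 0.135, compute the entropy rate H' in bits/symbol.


Stationary distribution: pi_0 = p10/(p01+p10) = 0.1275, pi_1 = 0.8725. Entropy rate H' = pi_0*H(p01) + pi_1*H(p10) = 0.1275*0.3879 + 0.8725*0.571 = 0.5477

0.5477 bits/symbol


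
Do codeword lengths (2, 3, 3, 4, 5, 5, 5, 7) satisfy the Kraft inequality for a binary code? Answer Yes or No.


Kraft sum = sum(2^(-l_i)) = 0.6641, need <= 1. Result: satisfied (a binary prefix-free code with these lengths exists)

Yes


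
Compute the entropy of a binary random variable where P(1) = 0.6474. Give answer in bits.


H = -p*log2(p) - (1-p)*log2(1-p). -0.6474*log2(0.6474) = 0.406095; -0.3526*log2(0.3526) = 0.530274. H = 0.406095 + 0.530274 = 0.9364

0.9364 bits


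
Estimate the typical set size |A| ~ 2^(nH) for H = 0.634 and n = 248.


log2|A_typical| = nH = 248 * 0.634 = 157.232, so |A_typical| ~ 2^157.232 = 2.146e+47

2.146e+47


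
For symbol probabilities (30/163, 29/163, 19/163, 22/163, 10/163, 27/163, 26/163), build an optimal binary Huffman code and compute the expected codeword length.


Huffman construction (repeatedly merge the two least-probable nodes; each merge adds 1 bit to every symbol beneath it): 10/163 + 19/163 = 29/163; 22/163 + 26/163 = 48/163; 27/163 + 29/163 = 56/163; 29/163 + 30/163 = 59/163; 48/163 + 56/163 = 104/163; 59/163 + 104/163 = 1. Resulting codeword lengths (in the order the probabilities were given): (2, 3, 3, 3, 3, 3, 3). L_avg = sum(p_i * l_i) = 30/163*2 + 29/163*3 + 19/163*3 + 22/163*3 + 10/163*3 + 27/163*3 + 26/163*3 = 459/163 = 2.816

2.816 bits


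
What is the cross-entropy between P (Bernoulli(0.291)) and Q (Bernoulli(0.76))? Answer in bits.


H(P,Q) = -p*log2(q) - (1-p)*log2(1-q). -0.291*log2(0.76) = 0.115215; -0.709*log2(0.24) = 1.459756. H(P,Q) = 0.115215 + 1.459756 = 1.575

1.575 bits


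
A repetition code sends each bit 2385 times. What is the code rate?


Rate = k/n = 1/2385

1/2385


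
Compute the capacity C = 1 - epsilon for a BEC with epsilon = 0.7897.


C = 1 - epsilon = 1 - 0.7897 = 0.2103

0.2103 bits


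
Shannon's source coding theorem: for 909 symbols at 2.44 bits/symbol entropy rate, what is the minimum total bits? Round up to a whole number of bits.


Minimum bits >= n * H = 909 * 2.44 = 2217.96, rounded up to a whole number of bits = 2218

2218 bits


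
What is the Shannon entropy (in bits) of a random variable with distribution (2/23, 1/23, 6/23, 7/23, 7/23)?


H = -sum(p_i * log2(p_i)). Terms: -(2/23)*log2(2/23) = 0.306397; -(1/23)*log2(1/23) = 0.196677; -(6/23)*log2(6/23) = 0.505722; -(7/23)*log2(7/23) = 0.522324; -(7/23)*log2(7/23) = 0.522324. H = 0.306397 + 0.196677 + 0.505722 + 0.522324 + 0.522324 = 2.0534

2.0534 bits


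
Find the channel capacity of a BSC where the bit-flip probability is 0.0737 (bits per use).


H(p) = -p*log2(p) - (1-p)*log2(1-p) = -0.0737*log2(0.0737) - 0.9263*log2(0.9263) = 0.277274 + 0.102309 = 0.3796. C = 1 - H(p) = 1 - 0.3796 = 0.6204

0.6204 bits


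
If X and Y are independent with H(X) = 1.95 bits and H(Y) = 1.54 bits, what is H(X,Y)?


For independent variables, H(X,Y) = H(X) + H(Y) = 1.95 + 1.54 = 3.49

3.49 bits


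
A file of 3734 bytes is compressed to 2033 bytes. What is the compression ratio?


Ratio = original / compressed = 3734 / 2033 = 1.8367

1.8367


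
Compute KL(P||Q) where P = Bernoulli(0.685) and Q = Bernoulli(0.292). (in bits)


KL = p*log2(p/q) + (1-p)*log2((1-p)/(1-q)) = 0.685*log2(0.685/0.292) + 0.315*log2(0.315/0.708) = 0.4746

0.4746 bits


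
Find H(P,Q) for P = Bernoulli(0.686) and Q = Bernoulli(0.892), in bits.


H(P,Q) = -p*log2(q) - (1-p)*log2(1-q). -0.686*log2(0.892) = 0.113111; -0.314*log2(0.108) = 1.008222. H(P,Q) = 0.113111 + 1.008222 = 1.1213

1.1213 bits


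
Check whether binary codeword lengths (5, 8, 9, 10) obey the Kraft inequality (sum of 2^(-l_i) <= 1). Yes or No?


Kraft sum = sum(2^(-l_i)) = 0.0381, need <= 1. Result: satisfied (a binary prefix-free code with these lengths exists)

Yes


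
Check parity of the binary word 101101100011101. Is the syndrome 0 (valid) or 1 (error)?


Syndrome = XOR of all bits = 1 XOR 0 XOR 1 XOR 1 XOR 0 XOR 1 XOR 1 XOR 0 XOR 0 XOR 0 XOR 1 XOR 1 XOR 1 XOR 0 XOR 1 = 1

1


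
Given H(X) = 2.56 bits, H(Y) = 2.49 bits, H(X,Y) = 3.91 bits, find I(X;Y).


I(X;Y) = H(X) + H(Y) - H(X,Y) = 2.56 + 2.49 - 3.91 = 1.14

1.14 bits


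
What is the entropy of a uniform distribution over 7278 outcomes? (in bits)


H = log2(n) = log2(7278) = 12.8293

12.8293 bits


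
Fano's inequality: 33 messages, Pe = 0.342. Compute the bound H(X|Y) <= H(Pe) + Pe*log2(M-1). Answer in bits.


H(Pe) = -Pe*log2(Pe) - (1-Pe)*log2(1-Pe) = -0.342*log2(0.342) - 0.658*log2(0.658) = 0.529393 + 0.397327 = 0.9267. Pe*log2(M-1) = 0.342*log2(32) = 1.710000. Bound = H(Pe) + Pe*log2(M-1) = 0.529393 + 0.397327 + 1.710000 = 2.6367

2.6367 bits


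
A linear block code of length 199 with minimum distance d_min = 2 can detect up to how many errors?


Detection capability = d_min - 1 = 2 - 1 = 1

1 errors


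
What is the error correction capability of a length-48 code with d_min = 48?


Correction capability = floor((d-1)/2) = floor((48-1)/2) = 23

23 errors


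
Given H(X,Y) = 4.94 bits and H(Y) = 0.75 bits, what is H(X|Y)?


H(X|Y) = H(X,Y) - H(Y) = 4.94 - 0.75 = 4.19

4.19 bits


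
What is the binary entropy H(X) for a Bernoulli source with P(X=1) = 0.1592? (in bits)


H = -p*log2(p) - (1-p)*log2(1-p). -0.1592*log2(0.1592) = 0.422053; -0.8408*log2(0.8408) = 0.210339. H = 0.422053 + 0.210339 = 0.6324

0.6324 bits


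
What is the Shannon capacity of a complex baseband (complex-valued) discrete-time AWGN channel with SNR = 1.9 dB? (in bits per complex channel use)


SNR_linear = 10^(1.9/10) = 1.5488; C = log2(1 + SNR_linear) = log2(1 + 1.5488) = 1.3498

1.3498 bits/channel use


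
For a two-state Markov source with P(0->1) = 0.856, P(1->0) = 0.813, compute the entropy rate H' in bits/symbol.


Stationary distribution: pi_0 = p10/(p01+p10) = 0.4871, pi_1 = 0.5129. Entropy rate H' = pi_0*H(p01) + pi_1*H(p10) = 0.4871*0.5946 + 0.5129*0.6952 = 0.6462

0.6462 bits/symbol


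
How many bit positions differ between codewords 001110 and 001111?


Count differing positions: . . . . . ^ = 1 differences

1


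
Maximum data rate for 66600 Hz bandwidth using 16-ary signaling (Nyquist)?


Rate = 2 * B * log2(M) = 2 * 66600 * 4.0 = 532800.0

532800.0 bps


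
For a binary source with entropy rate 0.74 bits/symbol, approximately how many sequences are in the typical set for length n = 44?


log2|A_typical| = nH = 44 * 0.74 = 32.56, so |A_typical| ~ 2^32.56 = 6.332e+09

6.332e+09


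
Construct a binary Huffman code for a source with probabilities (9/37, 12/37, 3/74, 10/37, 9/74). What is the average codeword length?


Huffman construction (repeatedly merge the two least-probable nodes; each merge adds 1 bit to every symbol beneath it): 3/74 + 9/74 = 6/37; 6/37 + 9/37 = 15/37; 10/37 + 12/37 = 22/37; 15/37 + 22/37 = 1. Resulting codeword lengths (in the order the probabilities were given): (2, 2, 3, 2, 3). L_avg = sum(p_i * l_i) = 9/37*2 + 12/37*2 + 3/74*3 + 10/37*2 + 9/74*3 = 80/37 = 2.1622

2.1622 bits


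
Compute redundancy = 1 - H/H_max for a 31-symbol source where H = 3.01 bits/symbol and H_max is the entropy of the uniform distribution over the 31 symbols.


H_max = log2(K) = log2(31) = 4.9542 bits/symbol. Redundancy = 1 - H/H_max = 1 - 3.01/4.9542 = 1 - 0.6076 = 0.3924

0.3924


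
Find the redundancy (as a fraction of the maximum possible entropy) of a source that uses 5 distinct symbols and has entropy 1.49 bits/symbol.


H_max = log2(K) = log2(5) = 2.3219 bits/symbol. Redundancy = 1 - H/H_max = 1 - 1.49/2.3219 = 1 - 0.6417 = 0.3583

0.3583


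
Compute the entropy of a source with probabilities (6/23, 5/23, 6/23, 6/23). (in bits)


H = -sum(p_i * log2(p_i)). Terms: -(6/23)*log2(6/23) = 0.505722; -(5/23)*log2(5/23) = 0.478616; -(6/23)*log2(6/23) = 0.505722; -(6/23)*log2(6/23) = 0.505722. H = 0.505722 + 0.478616 + 0.505722 + 0.505722 = 1.9958

1.9958 bits


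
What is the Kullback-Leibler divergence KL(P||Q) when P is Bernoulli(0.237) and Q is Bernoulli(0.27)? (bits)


KL = p*log2(p/q) + (1-p)*log2((1-p)/(1-q)) = 0.237*log2(0.237/0.27) + 0.763*log2(0.763/0.73) = 0.0041

0.0041 bits


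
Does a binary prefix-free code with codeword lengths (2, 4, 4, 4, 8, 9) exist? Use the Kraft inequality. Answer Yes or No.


Kraft sum = sum(2^(-l_i)) = 0.4434, need <= 1. Result: satisfied (a binary prefix-free code with these lengths exists)

Yes


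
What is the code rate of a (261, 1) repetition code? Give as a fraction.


Rate = k/n = 1/261

1/261


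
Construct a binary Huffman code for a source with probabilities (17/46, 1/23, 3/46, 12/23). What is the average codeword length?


Huffman construction (repeatedly merge the two least-probable nodes; each merge adds 1 bit to every symbol beneath it): 1/23 + 3/46 = 5/46; 5/46 + 17/46 = 11/23; 11/23 + 12/23 = 1. Resulting codeword lengths (in the order the probabilities were given): (2, 3, 3, 1). L_avg = sum(p_i * l_i) = 17/46*2 + 1/23*3 + 3/46*3 + 12/23*1 = 73/46 = 1.587

1.587 bits


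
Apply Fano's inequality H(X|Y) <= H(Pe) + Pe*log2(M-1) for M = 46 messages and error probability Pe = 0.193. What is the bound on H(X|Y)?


H(Pe) = -Pe*log2(Pe) - (1-Pe)*log2(1-Pe) = -0.193*log2(0.193) - 0.807*log2(0.807) = 0.458052 + 0.249653 = 0.7077. Pe*log2(M-1) = 0.193*log2(45) = 1.059928. Bound = H(Pe) + Pe*log2(M-1) = 0.458052 + 0.249653 + 1.059928 = 1.7676

1.7676 bits


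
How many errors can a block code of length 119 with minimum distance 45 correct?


Correction capability = floor((d-1)/2) = floor((45-1)/2) = 22

22 errors


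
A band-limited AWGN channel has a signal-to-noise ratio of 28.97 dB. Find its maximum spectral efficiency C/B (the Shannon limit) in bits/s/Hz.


SNR_linear = 10^(28.97/10) = 788.8601; C/B = log2(1 + SNR_linear) = log2(1 + 788.8601) = 9.6255

9.6255 bits/s/Hz


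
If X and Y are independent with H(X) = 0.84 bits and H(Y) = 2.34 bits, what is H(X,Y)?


For independent variables, H(X,Y) = H(X) + H(Y) = 0.84 + 2.34 = 3.18

3.18 bits


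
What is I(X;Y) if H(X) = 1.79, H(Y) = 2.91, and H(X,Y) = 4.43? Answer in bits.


I(X;Y) = H(X) + H(Y) - H(X,Y) = 1.79 + 2.91 - 4.43 = 0.27

0.27 bits


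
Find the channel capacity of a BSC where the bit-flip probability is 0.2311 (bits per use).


H(p) = -p*log2(p) - (1-p)*log2(1-p) = -0.2311*log2(0.2311) - 0.7689*log2(0.7689) = 0.488409 + 0.291515 = 0.7799. C = 1 - H(p) = 1 - 0.7799 = 0.2201

0.2201 bits


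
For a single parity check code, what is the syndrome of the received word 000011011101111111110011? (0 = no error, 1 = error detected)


Syndrome = XOR of all bits = 0 XOR 0 XOR 0 XOR 0 XOR 1 XOR 1 XOR 0 XOR 1 XOR 1 XOR 1 XOR 0 XOR 1 XOR 1 XOR 1 XOR 1 XOR 1 XOR 1 XOR 1 XOR 1 XOR 1 XOR 0 XOR 0 XOR 1 XOR 1 = 0

0


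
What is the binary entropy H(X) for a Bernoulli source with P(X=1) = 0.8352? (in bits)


H = -p*log2(p) - (1-p)*log2(1-p). -0.8352*log2(0.8352) = 0.216990; -0.1648*log2(0.1648) = 0.428680. H = 0.216990 + 0.428680 = 0.6457

0.6457 bits


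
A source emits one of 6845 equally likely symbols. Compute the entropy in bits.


H = log2(n) = log2(6845) = 12.7408

12.7408 bits


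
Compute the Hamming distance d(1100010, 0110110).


Count differing positions: ^ . ^ . ^ . . = 3 differences

3


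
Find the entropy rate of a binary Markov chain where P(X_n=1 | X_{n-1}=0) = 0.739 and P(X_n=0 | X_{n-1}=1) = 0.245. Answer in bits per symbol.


Stationary distribution: pi_0 = p10/(p01+p10) = 0.249, pi_1 = 0.751. Entropy rate H' = pi_0*H(p01) + pi_1*H(p10) = 0.249*0.8283 + 0.751*0.8033 = 0.8095

0.8095 bits/symbol


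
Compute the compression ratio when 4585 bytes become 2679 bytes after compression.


Ratio = original / compressed = 4585 / 2679 = 1.7115

1.7115


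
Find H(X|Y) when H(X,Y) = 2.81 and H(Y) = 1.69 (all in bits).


H(X|Y) = H(X,Y) - H(Y) = 2.81 - 1.69 = 1.12

1.12 bits


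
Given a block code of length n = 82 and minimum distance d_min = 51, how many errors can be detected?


Detection capability = d_min - 1 = 51 - 1 = 50

50 errors


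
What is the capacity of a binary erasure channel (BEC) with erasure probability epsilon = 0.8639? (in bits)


C = 1 - epsilon = 1 - 0.8639 = 0.1361

0.1361 bits


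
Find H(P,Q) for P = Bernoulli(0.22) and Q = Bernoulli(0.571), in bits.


H(P,Q) = -p*log2(q) - (1-p)*log2(1-q). -0.22*log2(0.571) = 0.177856; -0.78*log2(0.429) = 0.952341. H(P,Q) = 0.177856 + 0.952341 = 1.1302

1.1302 bits


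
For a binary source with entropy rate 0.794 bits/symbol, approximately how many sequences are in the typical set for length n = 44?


log2|A_typical| = nH = 44 * 0.794 = 34.936, so |A_typical| ~ 2^34.936 = 3.287e+10

3.287e+10


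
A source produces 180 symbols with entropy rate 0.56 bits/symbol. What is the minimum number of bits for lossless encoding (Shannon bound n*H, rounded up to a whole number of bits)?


Minimum bits >= n * H = 180 * 0.56 = 100.8, rounded up to a whole number of bits = 101

101 bits


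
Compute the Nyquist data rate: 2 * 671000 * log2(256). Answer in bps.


Rate = 2 * B * log2(M) = 2 * 671000 * 8.0 = 10736000.0

10736000.0 bps


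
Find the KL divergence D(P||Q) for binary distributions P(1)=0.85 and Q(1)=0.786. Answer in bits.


KL = p*log2(p/q) + (1-p)*log2((1-p)/(1-q)) = 0.85*log2(0.85/0.786) + 0.15*log2(0.15/0.214) = 0.0191

0.0191 bits


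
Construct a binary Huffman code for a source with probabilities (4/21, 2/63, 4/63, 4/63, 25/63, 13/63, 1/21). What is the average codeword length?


Huffman construction (repeatedly merge the two least-probable nodes; each merge adds 1 bit to every symbol beneath it): 2/63 + 1/21 = 5/63; 4/63 + 4/63 = 8/63; 5/63 + 8/63 = 13/63; 4/21 + 13/63 = 25/63; 13/63 + 25/63 = 38/63; 25/63 + 38/63 = 1. Resulting codeword lengths (in the order the probabilities were given): (2, 4, 4, 4, 2, 2, 4). L_avg = sum(p_i * l_i) = 4/21*2 + 2/63*4 + 4/63*4 + 4/63*4 + 25/63*2 + 13/63*2 + 1/21*4 = 152/63 = 2.4127

2.4127 bits


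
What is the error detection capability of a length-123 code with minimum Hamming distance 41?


Detection capability = d_min - 1 = 41 - 1 = 40

40 errors


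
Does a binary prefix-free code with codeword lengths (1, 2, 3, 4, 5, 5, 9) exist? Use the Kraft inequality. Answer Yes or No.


Kraft sum = sum(2^(-l_i)) = 1.002, need <= 1. Result: violated (a binary prefix-free code with these lengths cannot exist)

No


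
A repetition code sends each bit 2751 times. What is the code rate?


Rate = k/n = 1/2751

1/2751


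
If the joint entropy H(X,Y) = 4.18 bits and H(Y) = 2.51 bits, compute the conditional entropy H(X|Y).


H(X|Y) = H(X,Y) - H(Y) = 4.18 - 2.51 = 1.67

1.67 bits


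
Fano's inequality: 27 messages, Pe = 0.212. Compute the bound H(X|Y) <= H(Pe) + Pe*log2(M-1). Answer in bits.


H(Pe) = -Pe*log2(Pe) - (1-Pe)*log2(1-Pe) = -0.212*log2(0.212) - 0.788*log2(0.788) = 0.474427 + 0.270861 = 0.7453. Pe*log2(M-1) = 0.212*log2(26) = 0.996493. Bound = H(Pe) + Pe*log2(M-1) = 0.474427 + 0.270861 + 0.996493 = 1.7418

1.7418 bits


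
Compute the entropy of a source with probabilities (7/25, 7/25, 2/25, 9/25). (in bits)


H = -sum(p_i * log2(p_i)). Terms: -(7/25)*log2(7/25) = 0.514220; -(7/25)*log2(7/25) = 0.514220; -(2/25)*log2(2/25) = 0.291508; -(9/25)*log2(9/25) = 0.530615. H = 0.514220 + 0.514220 + 0.291508 + 0.530615 = 1.8506

1.8506 bits


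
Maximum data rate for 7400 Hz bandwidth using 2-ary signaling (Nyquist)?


Rate = 2 * B * log2(M) = 2 * 7400 * 1.0 = 14800.0

14800.0 bps


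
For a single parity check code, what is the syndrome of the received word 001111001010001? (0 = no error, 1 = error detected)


Syndrome = XOR of all bits = 0 XOR 0 XOR 1 XOR 1 XOR 1 XOR 1 XOR 0 XOR 0 XOR 1 XOR 0 XOR 1 XOR 0 XOR 0 XOR 0 XOR 1 = 1

1


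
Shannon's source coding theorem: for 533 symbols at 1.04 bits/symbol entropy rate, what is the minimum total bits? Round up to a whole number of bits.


Minimum bits >= n * H = 533 * 1.04 = 554.32, rounded up to a whole number of bits = 555

555 bits


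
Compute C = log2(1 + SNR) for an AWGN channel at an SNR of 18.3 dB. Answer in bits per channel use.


SNR_linear = 10^(18.3/10) = 67.6083; C = log2(1 + SNR_linear) = log2(1 + 67.6083) = 6.1003

6.1003 bits/channel use


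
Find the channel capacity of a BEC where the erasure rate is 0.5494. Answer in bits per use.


C = 1 - epsilon = 1 - 0.5494 = 0.4506

0.4506 bits


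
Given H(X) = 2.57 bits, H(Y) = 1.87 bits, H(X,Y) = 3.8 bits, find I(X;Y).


I(X;Y) = H(X) + H(Y) - H(X,Y) = 2.57 + 1.87 - 3.8 = 0.64

0.64 bits


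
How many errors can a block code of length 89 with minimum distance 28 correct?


Correction capability = floor((d-1)/2) = floor((28-1)/2) = 13

13 errors


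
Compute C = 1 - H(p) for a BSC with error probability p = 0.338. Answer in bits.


H(p) = -p*log2(p) - (1-p)*log2(1-p) = -0.338*log2(0.338) - 0.662*log2(0.662) = 0.528938 + 0.393954 = 0.9229. C = 1 - H(p) = 1 - 0.9229 = 0.0771

0.0771 bits


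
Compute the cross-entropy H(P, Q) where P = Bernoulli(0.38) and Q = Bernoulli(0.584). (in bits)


H(P,Q) = -p*log2(q) - (1-p)*log2(1-q). -0.38*log2(0.584) = 0.294865; -0.62*log2(0.416) = 0.784514. H(P,Q) = 0.294865 + 0.784514 = 1.0794

1.0794 bits


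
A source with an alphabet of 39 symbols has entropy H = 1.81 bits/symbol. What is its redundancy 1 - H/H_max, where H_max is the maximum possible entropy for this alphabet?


H_max = log2(K) = log2(39) = 5.2854 bits/symbol. Redundancy = 1 - H/H_max = 1 - 1.81/5.2854 = 1 - 0.3425 = 0.6575

0.6575


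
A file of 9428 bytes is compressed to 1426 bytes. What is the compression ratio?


Ratio = original / compressed = 9428 / 1426 = 6.6115

6.6115


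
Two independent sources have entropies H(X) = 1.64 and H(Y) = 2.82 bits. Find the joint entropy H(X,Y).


For independent variables, H(X,Y) = H(X) + H(Y) = 1.64 + 2.82 = 4.46

4.46 bits


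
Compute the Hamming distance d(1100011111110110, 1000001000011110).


Count differing positions: . ^ . . . ^ . ^ ^ ^ ^ . ^ . . . = 7 differences

7


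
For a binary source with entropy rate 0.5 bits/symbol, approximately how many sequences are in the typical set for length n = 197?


log2|A_typical| = nH = 197 * 0.5 = 98.5, so |A_typical| ~ 2^98.5 = 4.482e+29

4.482e+29


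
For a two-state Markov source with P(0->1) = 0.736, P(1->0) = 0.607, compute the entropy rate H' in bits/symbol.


Stationary distribution: pi_0 = p10/(p01+p10) = 0.452, pi_1 = 0.548. Entropy rate H' = pi_0*H(p01) + pi_1*H(p10) = 0.452*0.8327 + 0.548*0.9667 = 0.9062

0.9062 bits/symbol


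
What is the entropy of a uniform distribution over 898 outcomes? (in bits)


H = log2(n) = log2(898) = 9.8106

9.8106 bits


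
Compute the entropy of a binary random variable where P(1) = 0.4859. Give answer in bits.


H = -p*log2(p) - (1-p)*log2(1-p). -0.4859*log2(0.4859) = 0.505952; -0.5141*log2(0.5141) = 0.493474. H = 0.505952 + 0.493474 = 0.9994

0.9994 bits


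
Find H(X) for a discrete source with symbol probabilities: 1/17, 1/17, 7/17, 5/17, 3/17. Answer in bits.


H = -sum(p_i * log2(p_i)). Terms: -(1/17)*log2(1/17) = 0.240439; -(1/17)*log2(1/17) = 0.240439; -(7/17)*log2(7/17) = 0.527103; -(5/17)*log2(5/17) = 0.519275; -(3/17)*log2(3/17) = 0.441618. H = 0.240439 + 0.240439 + 0.527103 + 0.519275 + 0.441618 = 1.9689

1.9689 bits
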